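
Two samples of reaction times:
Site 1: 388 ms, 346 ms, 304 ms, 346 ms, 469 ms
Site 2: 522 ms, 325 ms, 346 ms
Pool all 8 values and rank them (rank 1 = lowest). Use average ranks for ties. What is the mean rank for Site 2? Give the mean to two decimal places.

4.67

Sorted (ascending): 304, 325, 346, 346, 346, 388, 469, 522
The 3 values of 346 occupy positions 3–5 → average rank 4.
Site 2 values → pooled ranks: 522→8, 325→2, 346→4
Mean rank = (8 + 2 + 4) / 3 = 4.67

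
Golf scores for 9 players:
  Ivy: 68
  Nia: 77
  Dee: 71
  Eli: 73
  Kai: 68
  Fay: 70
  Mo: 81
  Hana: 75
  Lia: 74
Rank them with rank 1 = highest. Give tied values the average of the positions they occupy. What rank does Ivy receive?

Sorted (descending): 81, 77, 75, 74, 73, 71, 70, 68, 68
The 2 values of 68 occupy positions 8–9 → average rank (8+9)/2 = 8.5.
Ivy has value 68 → rank 8.5.

8.5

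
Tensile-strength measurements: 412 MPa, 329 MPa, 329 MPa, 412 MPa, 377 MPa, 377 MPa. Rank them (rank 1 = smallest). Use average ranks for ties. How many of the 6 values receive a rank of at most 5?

4

Sorted (ascending): 329, 329, 377, 377, 412, 412
The 2 values of 329 occupy positions 1–2 → average rank (1+2)/2 = 1.5.
The 2 values of 377 occupy positions 3–4 → average rank (3+4)/2 = 3.5.
The 2 values of 412 occupy positions 5–6 → average rank (5+6)/2 = 5.5.
Ranks ≤ 5: {1.5, 1.5, 3.5, 3.5} → 4 values.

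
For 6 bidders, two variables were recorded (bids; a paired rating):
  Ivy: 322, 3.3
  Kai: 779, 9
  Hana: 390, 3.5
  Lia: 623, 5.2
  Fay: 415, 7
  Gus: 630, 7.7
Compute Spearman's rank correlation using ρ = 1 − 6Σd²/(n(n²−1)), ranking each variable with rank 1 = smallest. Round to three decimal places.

Ranks of variable 1: 1, 6, 2, 4, 3, 5
Ranks of variable 2: 1, 6, 2, 3, 4, 5
d = r₁ − r₂: 0, 0, 0, 1, -1, 0
d²: 0, 0, 0, 1, 1, 0; Σd² = 2
ρ = 1 − 6·2/(6·35) = 1 − 12/210 = 0.943

0.943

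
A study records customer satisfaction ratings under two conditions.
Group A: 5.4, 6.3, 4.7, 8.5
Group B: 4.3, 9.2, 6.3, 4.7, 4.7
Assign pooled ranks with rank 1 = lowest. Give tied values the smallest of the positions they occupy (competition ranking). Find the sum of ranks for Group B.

Sorted (ascending): 4.3, 4.7, 4.7, 4.7, 5.4, 6.3, 6.3, 8.5, 9.2
The 3 values of 4.7 occupy positions 2–4 → each gets rank 2.
The 2 values of 6.3 occupy positions 6–7 → each gets rank 6.
Group B values → pooled ranks: 4.3→1, 9.2→9, 6.3→6, 4.7→2, 4.7→2
Rank sum = 1 + 9 + 6 + 2 + 2 = 20

20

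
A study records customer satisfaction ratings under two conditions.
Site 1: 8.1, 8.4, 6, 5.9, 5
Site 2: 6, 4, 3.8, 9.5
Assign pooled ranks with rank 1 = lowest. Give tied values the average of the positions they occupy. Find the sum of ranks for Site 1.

Sorted (ascending): 3.8, 4, 5, 5.9, 6, 6, 8.1, 8.4, 9.5
The 2 values of 6 occupy positions 5–6 → average rank (5+6)/2 = 5.5.
Site 1 values → pooled ranks: 8.1→7, 8.4→8, 6→5.5, 5.9→4, 5→3
Rank sum = 7 + 8 + 5.5 + 4 + 3 = 27.5

27.5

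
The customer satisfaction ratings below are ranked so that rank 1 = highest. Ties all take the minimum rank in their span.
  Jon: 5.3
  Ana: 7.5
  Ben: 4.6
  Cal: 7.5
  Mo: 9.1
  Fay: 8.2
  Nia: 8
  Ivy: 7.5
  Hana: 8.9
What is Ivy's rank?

5

Sorted (descending): 9.1, 8.9, 8.2, 8, 7.5, 7.5, 7.5, 5.3, 4.6
The 3 values of 7.5 occupy positions 5–7 → each gets rank 5.
Ivy has value 7.5 → rank 5.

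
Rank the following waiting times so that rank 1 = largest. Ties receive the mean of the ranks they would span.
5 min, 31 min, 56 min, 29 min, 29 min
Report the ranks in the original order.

Sorted (descending): 56, 31, 29, 29, 5
The 2 values of 29 occupy positions 3–4 → average rank (3+4)/2 = 3.5.

5, 2, 1, 3.5, 3.5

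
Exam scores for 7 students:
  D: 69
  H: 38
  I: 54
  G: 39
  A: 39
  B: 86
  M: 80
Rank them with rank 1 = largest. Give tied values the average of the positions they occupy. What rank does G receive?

Sorted (descending): 86, 80, 69, 54, 39, 39, 38
The 2 values of 39 occupy positions 5–6 → average rank (5+6)/2 = 5.5.
G has value 39 → rank 5.5.

5.5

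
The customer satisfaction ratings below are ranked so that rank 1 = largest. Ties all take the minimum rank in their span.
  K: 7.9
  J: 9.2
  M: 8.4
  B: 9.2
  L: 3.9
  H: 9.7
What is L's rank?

Sorted (descending): 9.7, 9.2, 9.2, 8.4, 7.9, 3.9
The 2 values of 9.2 occupy positions 2–3 → each gets rank 2.
L has value 3.9 → rank 6.

6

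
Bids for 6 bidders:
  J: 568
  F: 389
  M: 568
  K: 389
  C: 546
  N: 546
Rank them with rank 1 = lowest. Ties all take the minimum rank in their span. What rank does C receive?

Sorted (ascending): 389, 389, 546, 546, 568, 568
The 2 values of 389 occupy positions 1–2 → each gets rank 1.
The 2 values of 546 occupy positions 3–4 → each gets rank 3.
The 2 values of 568 occupy positions 5–6 → each gets rank 5.
C has value 546 → rank 3.

3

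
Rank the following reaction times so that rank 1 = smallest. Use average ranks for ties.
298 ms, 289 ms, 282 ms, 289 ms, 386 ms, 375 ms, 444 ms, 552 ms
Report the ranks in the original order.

Sorted (ascending): 282, 289, 289, 298, 375, 386, 444, 552
The 2 values of 289 occupy positions 2–3 → average rank (2+3)/2 = 2.5.

4, 2.5, 1, 2.5, 6, 5, 7, 8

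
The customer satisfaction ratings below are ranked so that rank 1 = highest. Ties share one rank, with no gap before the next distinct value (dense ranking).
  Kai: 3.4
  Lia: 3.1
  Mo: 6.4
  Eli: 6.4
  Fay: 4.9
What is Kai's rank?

Sorted (descending): 6.4, 6.4, 4.9, 3.4, 3.1
The 2 values of 6.4 share dense rank 1.
Remaining distinct values take the next consecutive integers.
Kai has value 3.4 → rank 3.

3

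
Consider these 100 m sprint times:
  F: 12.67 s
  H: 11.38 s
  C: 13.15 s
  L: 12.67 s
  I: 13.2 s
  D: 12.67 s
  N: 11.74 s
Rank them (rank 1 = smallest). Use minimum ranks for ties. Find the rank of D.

3

Sorted (ascending): 11.38, 11.74, 12.67, 12.67, 12.67, 13.15, 13.2
The 3 values of 12.67 occupy positions 3–5 → each gets rank 3.
D has value 12.67 s → rank 3.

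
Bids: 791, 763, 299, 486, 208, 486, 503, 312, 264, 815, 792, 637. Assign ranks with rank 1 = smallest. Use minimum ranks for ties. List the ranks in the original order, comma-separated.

Sorted (ascending): 208, 264, 299, 312, 486, 486, 503, 637, 763, 791, 792, 815
The 2 values of 486 occupy positions 5–6 → each gets rank 5.

10, 9, 3, 5, 1, 5, 7, 4, 2, 12, 11, 8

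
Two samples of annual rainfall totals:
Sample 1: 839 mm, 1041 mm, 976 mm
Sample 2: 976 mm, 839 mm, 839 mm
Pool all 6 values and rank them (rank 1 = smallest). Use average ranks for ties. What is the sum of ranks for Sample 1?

12.5

Sorted (ascending): 839, 839, 839, 976, 976, 1041
The 3 values of 839 occupy positions 1–3 → average rank 2.
The 2 values of 976 occupy positions 4–5 → average rank (4+5)/2 = 4.5.
Sample 1 values → pooled ranks: 839→2, 1041→6, 976→4.5
Rank sum = 2 + 6 + 4.5 = 12.5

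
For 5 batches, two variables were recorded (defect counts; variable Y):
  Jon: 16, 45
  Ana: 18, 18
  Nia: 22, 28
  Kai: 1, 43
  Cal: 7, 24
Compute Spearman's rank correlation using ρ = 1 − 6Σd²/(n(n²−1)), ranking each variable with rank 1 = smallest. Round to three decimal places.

Ranks of variable 1: 3, 4, 5, 1, 2
Ranks of variable 2: 5, 1, 3, 4, 2
d = r₁ − r₂: -2, 3, 2, -3, 0
d²: 4, 9, 4, 9, 0; Σd² = 26
ρ = 1 − 6·26/(5·24) = 1 − 156/120 = -0.300

-0.300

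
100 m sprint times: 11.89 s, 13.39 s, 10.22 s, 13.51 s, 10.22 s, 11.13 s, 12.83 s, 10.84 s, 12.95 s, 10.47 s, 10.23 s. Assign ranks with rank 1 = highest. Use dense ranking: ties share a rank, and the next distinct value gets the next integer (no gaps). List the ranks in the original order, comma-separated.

Sorted (descending): 13.51, 13.39, 12.95, 12.83, 11.89, 11.13, 10.84, 10.47, 10.23, 10.22, 10.22
The 2 values of 10.22 share dense rank 10.
Remaining distinct values take the next consecutive integers.

5, 2, 10, 1, 10, 6, 4, 7, 3, 8, 9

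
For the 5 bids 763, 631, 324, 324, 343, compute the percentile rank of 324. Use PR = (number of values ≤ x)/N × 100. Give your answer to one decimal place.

40.0

N = 5.
Strictly below 324: 0. Equal to 324: 2.
PR = 2/5 × 100 = 40.0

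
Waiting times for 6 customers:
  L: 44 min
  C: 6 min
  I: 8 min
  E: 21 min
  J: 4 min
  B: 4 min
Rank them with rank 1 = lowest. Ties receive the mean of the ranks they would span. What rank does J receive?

1.5

Sorted (ascending): 4, 4, 6, 8, 21, 44
The 2 values of 4 occupy positions 1–2 → average rank (1+2)/2 = 1.5.
J has value 4 min → rank 1.5.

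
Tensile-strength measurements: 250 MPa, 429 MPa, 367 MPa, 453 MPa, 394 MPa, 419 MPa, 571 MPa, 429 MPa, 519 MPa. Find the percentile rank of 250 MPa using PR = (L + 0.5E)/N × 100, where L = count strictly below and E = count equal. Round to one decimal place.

5.6

N = 9.
Strictly below 250: 0. Equal to 250: 1.
PR = (0 + 0.5·1)/9 × 100 = 5.6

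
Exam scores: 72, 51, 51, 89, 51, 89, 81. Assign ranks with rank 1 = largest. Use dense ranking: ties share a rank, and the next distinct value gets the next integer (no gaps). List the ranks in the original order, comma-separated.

Sorted (descending): 89, 89, 81, 72, 51, 51, 51
The 2 values of 89 share dense rank 1.
The 3 values of 51 share dense rank 4.
Remaining distinct values take the next consecutive integers.

3, 4, 4, 1, 4, 1, 2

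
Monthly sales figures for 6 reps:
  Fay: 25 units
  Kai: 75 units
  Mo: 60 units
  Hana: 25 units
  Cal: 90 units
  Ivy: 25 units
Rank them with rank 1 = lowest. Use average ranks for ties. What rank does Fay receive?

Sorted (ascending): 25, 25, 25, 60, 75, 90
The 3 values of 25 occupy positions 1–3 → average rank 2.
Fay has value 25 units → rank 2.

2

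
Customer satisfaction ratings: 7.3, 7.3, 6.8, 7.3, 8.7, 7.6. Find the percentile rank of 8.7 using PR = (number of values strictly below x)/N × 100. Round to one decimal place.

N = 6.
Strictly below 8.7: 5. Equal to 8.7: 1.
PR = 5/6 × 100 = 83.3

83.3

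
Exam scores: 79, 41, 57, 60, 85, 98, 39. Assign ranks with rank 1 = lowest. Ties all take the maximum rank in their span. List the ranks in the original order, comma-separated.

5, 2, 3, 4, 6, 7, 1

Sorted (ascending): 39, 41, 57, 60, 79, 85, 98
No ties — each value takes its position as its rank.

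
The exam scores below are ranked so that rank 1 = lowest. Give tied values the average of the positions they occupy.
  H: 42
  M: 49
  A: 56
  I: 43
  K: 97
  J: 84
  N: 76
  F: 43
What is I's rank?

Sorted (ascending): 42, 43, 43, 49, 56, 76, 84, 97
The 2 values of 43 occupy positions 2–3 → average rank (2+3)/2 = 2.5.
I has value 43 → rank 2.5.

2.5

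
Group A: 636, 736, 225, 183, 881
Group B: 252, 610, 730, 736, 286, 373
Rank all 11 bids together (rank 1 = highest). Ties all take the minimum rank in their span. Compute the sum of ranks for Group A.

Sorted (descending): 881, 736, 736, 730, 636, 610, 373, 286, 252, 225, 183
The 2 values of 736 occupy positions 2–3 → each gets rank 2.
Group A values → pooled ranks: 636→5, 736→2, 225→10, 183→11, 881→1
Rank sum = 5 + 2 + 10 + 11 + 1 = 29

29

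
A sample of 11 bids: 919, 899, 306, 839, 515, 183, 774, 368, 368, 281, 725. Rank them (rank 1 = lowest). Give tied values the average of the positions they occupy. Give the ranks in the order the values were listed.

11, 10, 3, 9, 6, 1, 8, 4.5, 4.5, 2, 7

Sorted (ascending): 183, 281, 306, 368, 368, 515, 725, 774, 839, 899, 919
The 2 values of 368 occupy positions 4–5 → average rank (4+5)/2 = 4.5.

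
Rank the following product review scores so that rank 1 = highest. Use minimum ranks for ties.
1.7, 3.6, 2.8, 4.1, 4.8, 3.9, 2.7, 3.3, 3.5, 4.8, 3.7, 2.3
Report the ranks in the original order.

12, 6, 9, 3, 1, 4, 10, 8, 7, 1, 5, 11

Sorted (descending): 4.8, 4.8, 4.1, 3.9, 3.7, 3.6, 3.5, 3.3, 2.8, 2.7, 2.3, 1.7
The 2 values of 4.8 occupy positions 1–2 → each gets rank 1.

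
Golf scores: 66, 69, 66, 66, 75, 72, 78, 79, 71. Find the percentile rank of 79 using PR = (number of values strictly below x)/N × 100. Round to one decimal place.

N = 9.
Strictly below 79: 8. Equal to 79: 1.
PR = 8/9 × 100 = 88.9

88.9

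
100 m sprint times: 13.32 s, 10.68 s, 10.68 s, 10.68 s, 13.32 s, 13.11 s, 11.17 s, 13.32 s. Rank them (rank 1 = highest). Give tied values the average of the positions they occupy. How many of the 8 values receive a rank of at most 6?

Sorted (descending): 13.32, 13.32, 13.32, 13.11, 11.17, 10.68, 10.68, 10.68
The 3 values of 13.32 occupy positions 1–3 → average rank 2.
The 3 values of 10.68 occupy positions 6–8 → average rank 7.
Ranks ≤ 6: {2, 2, 2, 4, 5} → 5 values.

5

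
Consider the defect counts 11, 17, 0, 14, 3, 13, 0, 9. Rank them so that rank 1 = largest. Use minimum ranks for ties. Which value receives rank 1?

Sorted (descending): 17, 14, 13, 11, 9, 3, 0, 0
The 2 values of 0 occupy positions 7–8 → each gets rank 7.
Rank 1 → value 17.

17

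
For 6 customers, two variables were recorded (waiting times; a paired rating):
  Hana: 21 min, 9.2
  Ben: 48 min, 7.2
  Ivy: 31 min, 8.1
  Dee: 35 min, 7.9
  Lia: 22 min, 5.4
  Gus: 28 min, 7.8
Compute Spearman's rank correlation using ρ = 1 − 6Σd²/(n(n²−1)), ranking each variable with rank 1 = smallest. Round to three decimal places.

Ranks of variable 1: 1, 6, 4, 5, 2, 3
Ranks of variable 2: 6, 2, 5, 4, 1, 3
d = r₁ − r₂: -5, 4, -1, 1, 1, 0
d²: 25, 16, 1, 1, 1, 0; Σd² = 44
ρ = 1 − 6·44/(6·35) = 1 − 264/210 = -0.257

-0.257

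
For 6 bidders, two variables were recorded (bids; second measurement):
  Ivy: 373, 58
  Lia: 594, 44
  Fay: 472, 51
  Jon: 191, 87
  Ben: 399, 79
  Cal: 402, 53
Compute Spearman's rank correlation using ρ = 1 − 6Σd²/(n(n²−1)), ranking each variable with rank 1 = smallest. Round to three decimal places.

-0.943

Ranks of variable 1: 2, 6, 5, 1, 3, 4
Ranks of variable 2: 4, 1, 2, 6, 5, 3
d = r₁ − r₂: -2, 5, 3, -5, -2, 1
d²: 4, 25, 9, 25, 4, 1; Σd² = 68
ρ = 1 − 6·68/(6·35) = 1 − 408/210 = -0.943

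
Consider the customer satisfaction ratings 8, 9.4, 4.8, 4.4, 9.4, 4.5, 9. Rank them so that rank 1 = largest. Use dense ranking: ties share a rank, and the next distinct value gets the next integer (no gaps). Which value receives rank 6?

Sorted (descending): 9.4, 9.4, 9, 8, 4.8, 4.5, 4.4
The 2 values of 9.4 share dense rank 1.
Remaining distinct values take the next consecutive integers.
Rank 6 → value 4.4.

4.4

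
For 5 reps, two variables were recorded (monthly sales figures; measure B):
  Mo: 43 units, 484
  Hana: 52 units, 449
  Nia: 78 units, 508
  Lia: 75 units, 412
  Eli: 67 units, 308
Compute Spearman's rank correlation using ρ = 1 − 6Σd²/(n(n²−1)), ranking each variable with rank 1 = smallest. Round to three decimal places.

0.100

Ranks of variable 1: 1, 2, 5, 4, 3
Ranks of variable 2: 4, 3, 5, 2, 1
d = r₁ − r₂: -3, -1, 0, 2, 2
d²: 9, 1, 0, 4, 4; Σd² = 18
ρ = 1 − 6·18/(5·24) = 1 − 108/120 = 0.100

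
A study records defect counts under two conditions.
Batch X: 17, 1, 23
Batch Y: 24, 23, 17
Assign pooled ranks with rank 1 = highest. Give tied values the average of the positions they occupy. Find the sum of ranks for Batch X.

Sorted (descending): 24, 23, 23, 17, 17, 1
The 2 values of 23 occupy positions 2–3 → average rank (2+3)/2 = 2.5.
The 2 values of 17 occupy positions 4–5 → average rank (4+5)/2 = 4.5.
Batch X values → pooled ranks: 17→4.5, 1→6, 23→2.5
Rank sum = 4.5 + 6 + 2.5 = 13

13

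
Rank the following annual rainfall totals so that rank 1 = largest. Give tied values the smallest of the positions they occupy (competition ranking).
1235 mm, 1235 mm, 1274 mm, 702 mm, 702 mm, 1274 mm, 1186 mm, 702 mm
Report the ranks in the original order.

Sorted (descending): 1274, 1274, 1235, 1235, 1186, 702, 702, 702
The 2 values of 1274 occupy positions 1–2 → each gets rank 1.
The 2 values of 1235 occupy positions 3–4 → each gets rank 3.
The 3 values of 702 occupy positions 6–8 → each gets rank 6.

3, 3, 1, 6, 6, 1, 5, 6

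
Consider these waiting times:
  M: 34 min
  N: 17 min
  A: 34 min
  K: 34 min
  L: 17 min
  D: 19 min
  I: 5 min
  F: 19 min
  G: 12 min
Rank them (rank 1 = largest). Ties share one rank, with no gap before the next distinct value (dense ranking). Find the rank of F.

2

Sorted (descending): 34, 34, 34, 19, 19, 17, 17, 12, 5
The 3 values of 34 share dense rank 1.
The 2 values of 19 share dense rank 2.
The 2 values of 17 share dense rank 3.
Remaining distinct values take the next consecutive integers.
F has value 19 min → rank 2.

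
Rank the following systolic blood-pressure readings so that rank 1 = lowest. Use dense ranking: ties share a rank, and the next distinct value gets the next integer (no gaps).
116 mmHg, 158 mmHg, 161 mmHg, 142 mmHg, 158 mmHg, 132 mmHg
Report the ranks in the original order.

1, 4, 5, 3, 4, 2

Sorted (ascending): 116, 132, 142, 158, 158, 161
The 2 values of 158 share dense rank 4.
Remaining distinct values take the next consecutive integers.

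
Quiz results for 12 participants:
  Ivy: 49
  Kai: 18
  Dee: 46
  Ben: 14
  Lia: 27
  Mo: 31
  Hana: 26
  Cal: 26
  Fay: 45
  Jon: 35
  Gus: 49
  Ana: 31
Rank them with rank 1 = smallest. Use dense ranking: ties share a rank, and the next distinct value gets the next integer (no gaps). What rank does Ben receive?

1

Sorted (ascending): 14, 18, 26, 26, 27, 31, 31, 35, 45, 46, 49, 49
The 2 values of 26 share dense rank 3.
The 2 values of 31 share dense rank 5.
The 2 values of 49 share dense rank 9.
Remaining distinct values take the next consecutive integers.
Ben has value 14 → rank 1.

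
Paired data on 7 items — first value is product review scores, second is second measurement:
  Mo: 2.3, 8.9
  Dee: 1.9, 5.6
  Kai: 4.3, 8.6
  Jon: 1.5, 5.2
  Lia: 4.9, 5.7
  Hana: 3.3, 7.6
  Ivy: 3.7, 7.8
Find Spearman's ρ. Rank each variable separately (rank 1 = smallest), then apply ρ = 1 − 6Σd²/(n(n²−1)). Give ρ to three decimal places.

0.429

Ranks of variable 1: 3, 2, 6, 1, 7, 4, 5
Ranks of variable 2: 7, 2, 6, 1, 3, 4, 5
d = r₁ − r₂: -4, 0, 0, 0, 4, 0, 0
d²: 16, 0, 0, 0, 16, 0, 0; Σd² = 32
ρ = 1 − 6·32/(7·48) = 1 − 192/336 = 0.429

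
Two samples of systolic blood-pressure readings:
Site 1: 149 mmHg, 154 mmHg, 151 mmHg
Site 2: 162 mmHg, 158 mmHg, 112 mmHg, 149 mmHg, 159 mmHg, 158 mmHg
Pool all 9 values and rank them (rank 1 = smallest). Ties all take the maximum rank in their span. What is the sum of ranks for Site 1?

12

Sorted (ascending): 112, 149, 149, 151, 154, 158, 158, 159, 162
The 2 values of 149 occupy positions 2–3 → each gets rank 3.
The 2 values of 158 occupy positions 6–7 → each gets rank 7.
Site 1 values → pooled ranks: 149→3, 154→5, 151→4
Rank sum = 3 + 5 + 4 = 12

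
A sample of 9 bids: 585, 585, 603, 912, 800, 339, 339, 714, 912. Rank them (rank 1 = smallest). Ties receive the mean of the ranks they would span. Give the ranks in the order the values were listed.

3.5, 3.5, 5, 8.5, 7, 1.5, 1.5, 6, 8.5

Sorted (ascending): 339, 339, 585, 585, 603, 714, 800, 912, 912
The 2 values of 339 occupy positions 1–2 → average rank (1+2)/2 = 1.5.
The 2 values of 585 occupy positions 3–4 → average rank (3+4)/2 = 3.5.
The 2 values of 912 occupy positions 8–9 → average rank (8+9)/2 = 8.5.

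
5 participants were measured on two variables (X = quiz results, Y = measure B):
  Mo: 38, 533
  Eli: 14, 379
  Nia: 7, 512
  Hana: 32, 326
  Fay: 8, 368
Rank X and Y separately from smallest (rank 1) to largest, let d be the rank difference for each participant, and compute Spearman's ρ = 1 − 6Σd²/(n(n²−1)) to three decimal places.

0.100

Ranks of variable 1: 5, 3, 1, 4, 2
Ranks of variable 2: 5, 3, 4, 1, 2
d = r₁ − r₂: 0, 0, -3, 3, 0
d²: 0, 0, 9, 9, 0; Σd² = 18
ρ = 1 − 6·18/(5·24) = 1 − 108/120 = 0.100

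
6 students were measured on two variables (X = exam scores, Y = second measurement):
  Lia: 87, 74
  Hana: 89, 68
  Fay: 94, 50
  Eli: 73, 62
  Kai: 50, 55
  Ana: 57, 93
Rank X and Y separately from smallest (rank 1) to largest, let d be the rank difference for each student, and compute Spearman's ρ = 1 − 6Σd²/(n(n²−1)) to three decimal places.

-0.257

Ranks of variable 1: 4, 5, 6, 3, 1, 2
Ranks of variable 2: 5, 4, 1, 3, 2, 6
d = r₁ − r₂: -1, 1, 5, 0, -1, -4
d²: 1, 1, 25, 0, 1, 16; Σd² = 44
ρ = 1 − 6·44/(6·35) = 1 − 264/210 = -0.257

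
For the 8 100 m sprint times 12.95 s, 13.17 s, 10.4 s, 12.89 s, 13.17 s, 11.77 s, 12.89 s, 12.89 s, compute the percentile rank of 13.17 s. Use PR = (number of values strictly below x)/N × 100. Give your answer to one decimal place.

N = 8.
Strictly below 13.17: 6. Equal to 13.17: 2.
PR = 6/8 × 100 = 75.0

75.0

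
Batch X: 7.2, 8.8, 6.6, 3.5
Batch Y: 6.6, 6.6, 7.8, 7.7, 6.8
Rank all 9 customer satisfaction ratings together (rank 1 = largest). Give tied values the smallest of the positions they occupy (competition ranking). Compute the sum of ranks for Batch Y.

Sorted (descending): 8.8, 7.8, 7.7, 7.2, 6.8, 6.6, 6.6, 6.6, 3.5
The 3 values of 6.6 occupy positions 6–8 → each gets rank 6.
Batch Y values → pooled ranks: 6.6→6, 6.6→6, 7.8→2, 7.7→3, 6.8→5
Rank sum = 6 + 6 + 2 + 3 + 5 = 22

22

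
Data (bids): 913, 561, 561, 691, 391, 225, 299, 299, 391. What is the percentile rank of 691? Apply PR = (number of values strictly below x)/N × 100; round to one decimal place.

77.8

N = 9.
Strictly below 691: 7. Equal to 691: 1.
PR = 7/9 × 100 = 77.8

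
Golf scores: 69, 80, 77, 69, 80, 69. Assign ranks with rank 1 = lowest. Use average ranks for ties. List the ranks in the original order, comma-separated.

Sorted (ascending): 69, 69, 69, 77, 80, 80
The 3 values of 69 occupy positions 1–3 → average rank 2.
The 2 values of 80 occupy positions 5–6 → average rank (5+6)/2 = 5.5.

2, 5.5, 4, 2, 5.5, 2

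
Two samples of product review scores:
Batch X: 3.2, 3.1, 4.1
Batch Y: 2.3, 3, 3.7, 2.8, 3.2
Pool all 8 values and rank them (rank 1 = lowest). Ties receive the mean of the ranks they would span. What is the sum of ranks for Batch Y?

18.5

Sorted (ascending): 2.3, 2.8, 3, 3.1, 3.2, 3.2, 3.7, 4.1
The 2 values of 3.2 occupy positions 5–6 → average rank (5+6)/2 = 5.5.
Batch Y values → pooled ranks: 2.3→1, 3→3, 3.7→7, 2.8→2, 3.2→5.5
Rank sum = 1 + 3 + 7 + 2 + 5.5 = 18.5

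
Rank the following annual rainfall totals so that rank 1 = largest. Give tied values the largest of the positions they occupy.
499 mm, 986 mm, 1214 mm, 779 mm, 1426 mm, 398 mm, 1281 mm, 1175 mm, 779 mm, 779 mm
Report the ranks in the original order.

Sorted (descending): 1426, 1281, 1214, 1175, 986, 779, 779, 779, 499, 398
The 3 values of 779 occupy positions 6–8 → each gets rank 8.

9, 5, 3, 8, 1, 10, 2, 4, 8, 8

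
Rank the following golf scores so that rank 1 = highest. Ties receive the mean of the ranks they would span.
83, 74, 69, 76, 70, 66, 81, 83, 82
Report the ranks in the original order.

1.5, 6, 8, 5, 7, 9, 4, 1.5, 3

Sorted (descending): 83, 83, 82, 81, 76, 74, 70, 69, 66
The 2 values of 83 occupy positions 1–2 → average rank (1+2)/2 = 1.5.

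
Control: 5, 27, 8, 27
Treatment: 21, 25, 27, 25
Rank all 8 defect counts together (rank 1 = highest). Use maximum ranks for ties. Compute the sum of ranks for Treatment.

Sorted (descending): 27, 27, 27, 25, 25, 21, 8, 5
The 3 values of 27 occupy positions 1–3 → each gets rank 3.
The 2 values of 25 occupy positions 4–5 → each gets rank 5.
Treatment values → pooled ranks: 21→6, 25→5, 27→3, 25→5
Rank sum = 6 + 5 + 3 + 5 = 19

19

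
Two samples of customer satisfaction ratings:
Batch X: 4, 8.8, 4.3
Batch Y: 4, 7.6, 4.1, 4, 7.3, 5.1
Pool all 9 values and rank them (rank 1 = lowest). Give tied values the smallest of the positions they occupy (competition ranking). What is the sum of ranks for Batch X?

Sorted (ascending): 4, 4, 4, 4.1, 4.3, 5.1, 7.3, 7.6, 8.8
The 3 values of 4 occupy positions 1–3 → each gets rank 1.
Batch X values → pooled ranks: 4→1, 8.8→9, 4.3→5
Rank sum = 1 + 9 + 5 = 15

15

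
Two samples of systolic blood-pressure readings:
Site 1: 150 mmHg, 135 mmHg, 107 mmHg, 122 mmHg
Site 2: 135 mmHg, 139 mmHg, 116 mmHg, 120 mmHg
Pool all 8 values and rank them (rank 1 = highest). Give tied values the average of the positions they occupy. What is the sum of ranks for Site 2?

Sorted (descending): 150, 139, 135, 135, 122, 120, 116, 107
The 2 values of 135 occupy positions 3–4 → average rank (3+4)/2 = 3.5.
Site 2 values → pooled ranks: 135→3.5, 139→2, 116→7, 120→6
Rank sum = 3.5 + 2 + 7 + 6 = 18.5

18.5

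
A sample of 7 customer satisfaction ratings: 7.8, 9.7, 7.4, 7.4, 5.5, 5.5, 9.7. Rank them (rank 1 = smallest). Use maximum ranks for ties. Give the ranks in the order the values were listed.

Sorted (ascending): 5.5, 5.5, 7.4, 7.4, 7.8, 9.7, 9.7
The 2 values of 5.5 occupy positions 1–2 → each gets rank 2.
The 2 values of 7.4 occupy positions 3–4 → each gets rank 4.
The 2 values of 9.7 occupy positions 6–7 → each gets rank 7.

5, 7, 4, 4, 2, 2, 7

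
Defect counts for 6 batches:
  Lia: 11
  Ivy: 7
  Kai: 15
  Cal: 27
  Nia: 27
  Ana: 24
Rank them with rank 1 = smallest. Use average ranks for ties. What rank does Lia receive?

2

Sorted (ascending): 7, 11, 15, 24, 27, 27
The 2 values of 27 occupy positions 5–6 → average rank (5+6)/2 = 5.5.
Lia has value 11 → rank 2.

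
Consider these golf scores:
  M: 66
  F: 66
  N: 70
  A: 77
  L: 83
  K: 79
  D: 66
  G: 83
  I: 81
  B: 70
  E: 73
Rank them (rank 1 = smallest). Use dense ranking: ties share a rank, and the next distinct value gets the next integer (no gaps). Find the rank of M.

Sorted (ascending): 66, 66, 66, 70, 70, 73, 77, 79, 81, 83, 83
The 3 values of 66 share dense rank 1.
The 2 values of 70 share dense rank 2.
The 2 values of 83 share dense rank 7.
Remaining distinct values take the next consecutive integers.
M has value 66 → rank 1.

1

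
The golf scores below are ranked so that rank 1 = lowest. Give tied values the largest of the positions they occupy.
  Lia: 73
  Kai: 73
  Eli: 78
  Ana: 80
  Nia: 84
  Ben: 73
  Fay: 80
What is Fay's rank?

6

Sorted (ascending): 73, 73, 73, 78, 80, 80, 84
The 3 values of 73 occupy positions 1–3 → each gets rank 3.
The 2 values of 80 occupy positions 5–6 → each gets rank 6.
Fay has value 80 → rank 6.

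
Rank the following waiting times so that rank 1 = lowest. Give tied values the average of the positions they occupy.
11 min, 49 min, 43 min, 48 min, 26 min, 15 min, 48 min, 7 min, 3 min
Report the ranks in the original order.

3, 9, 6, 7.5, 5, 4, 7.5, 2, 1

Sorted (ascending): 3, 7, 11, 15, 26, 43, 48, 48, 49
The 2 values of 48 occupy positions 7–8 → average rank (7+8)/2 = 7.5.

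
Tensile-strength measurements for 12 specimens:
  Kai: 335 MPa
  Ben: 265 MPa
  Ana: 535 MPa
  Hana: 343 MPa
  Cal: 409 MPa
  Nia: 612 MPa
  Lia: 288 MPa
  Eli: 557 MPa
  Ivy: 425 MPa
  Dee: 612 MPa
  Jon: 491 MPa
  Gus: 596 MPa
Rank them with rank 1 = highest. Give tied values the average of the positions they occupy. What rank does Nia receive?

1.5

Sorted (descending): 612, 612, 596, 557, 535, 491, 425, 409, 343, 335, 288, 265
The 2 values of 612 occupy positions 1–2 → average rank (1+2)/2 = 1.5.
Nia has value 612 MPa → rank 1.5.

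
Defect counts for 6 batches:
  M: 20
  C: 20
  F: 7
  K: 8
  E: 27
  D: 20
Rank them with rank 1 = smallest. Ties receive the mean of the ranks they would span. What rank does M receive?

4

Sorted (ascending): 7, 8, 20, 20, 20, 27
The 3 values of 20 occupy positions 3–5 → average rank 4.
M has value 20 → rank 4.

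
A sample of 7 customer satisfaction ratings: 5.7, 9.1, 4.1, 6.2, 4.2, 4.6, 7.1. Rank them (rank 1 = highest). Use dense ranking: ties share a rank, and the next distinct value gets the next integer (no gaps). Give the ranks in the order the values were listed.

Sorted (descending): 9.1, 7.1, 6.2, 5.7, 4.6, 4.2, 4.1
No ties — each value takes its position as its rank.

4, 1, 7, 3, 6, 5, 2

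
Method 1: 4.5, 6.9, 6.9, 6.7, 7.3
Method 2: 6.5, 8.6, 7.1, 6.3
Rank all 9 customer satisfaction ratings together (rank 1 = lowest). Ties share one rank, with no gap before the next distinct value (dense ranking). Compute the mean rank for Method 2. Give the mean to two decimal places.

4.75

Sorted (ascending): 4.5, 6.3, 6.5, 6.7, 6.9, 6.9, 7.1, 7.3, 8.6
The 2 values of 6.9 share dense rank 5.
Remaining distinct values take the next consecutive integers.
Method 2 values → pooled ranks: 6.5→3, 8.6→8, 7.1→6, 6.3→2
Mean rank = (3 + 8 + 6 + 2) / 4 = 4.75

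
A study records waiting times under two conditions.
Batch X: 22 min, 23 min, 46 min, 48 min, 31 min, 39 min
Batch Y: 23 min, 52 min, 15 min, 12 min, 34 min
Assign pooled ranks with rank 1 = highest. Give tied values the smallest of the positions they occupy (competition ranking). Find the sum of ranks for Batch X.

Sorted (descending): 52, 48, 46, 39, 34, 31, 23, 23, 22, 15, 12
The 2 values of 23 occupy positions 7–8 → each gets rank 7.
Batch X values → pooled ranks: 22→9, 23→7, 46→3, 48→2, 31→6, 39→4
Rank sum = 9 + 7 + 3 + 2 + 6 + 4 = 31

31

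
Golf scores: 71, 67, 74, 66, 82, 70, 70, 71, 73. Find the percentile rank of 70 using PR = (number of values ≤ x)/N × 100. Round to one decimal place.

44.4

N = 9.
Strictly below 70: 2. Equal to 70: 2.
PR = 4/9 × 100 = 44.4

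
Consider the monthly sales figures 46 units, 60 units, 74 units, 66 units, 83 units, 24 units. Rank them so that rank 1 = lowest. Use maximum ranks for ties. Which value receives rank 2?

Sorted (ascending): 24, 46, 60, 66, 74, 83
No ties — each value takes its position as its rank.
Rank 2 → value 46.

46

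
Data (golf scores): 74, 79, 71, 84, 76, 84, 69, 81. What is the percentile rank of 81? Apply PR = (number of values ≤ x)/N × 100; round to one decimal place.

N = 8.
Strictly below 81: 5. Equal to 81: 1.
PR = 6/8 × 100 = 75.0

75.0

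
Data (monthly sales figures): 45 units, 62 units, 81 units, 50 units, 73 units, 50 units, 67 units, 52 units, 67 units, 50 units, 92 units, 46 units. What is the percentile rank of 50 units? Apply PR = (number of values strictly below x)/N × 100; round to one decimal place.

N = 12.
Strictly below 50: 2. Equal to 50: 3.
PR = 2/12 × 100 = 16.7

16.7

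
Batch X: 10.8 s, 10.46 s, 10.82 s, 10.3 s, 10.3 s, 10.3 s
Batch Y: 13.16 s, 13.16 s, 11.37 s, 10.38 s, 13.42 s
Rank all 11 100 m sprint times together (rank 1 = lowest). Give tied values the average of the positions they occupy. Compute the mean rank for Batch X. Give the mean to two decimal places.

4.00

Sorted (ascending): 10.3, 10.3, 10.3, 10.38, 10.46, 10.8, 10.82, 11.37, 13.16, 13.16, 13.42
The 3 values of 10.3 occupy positions 1–3 → average rank 2.
The 2 values of 13.16 occupy positions 9–10 → average rank (9+10)/2 = 9.5.
Batch X values → pooled ranks: 10.8→6, 10.46→5, 10.82→7, 10.3→2, 10.3→2, 10.3→2
Mean rank = (6 + 5 + 7 + 2 + 2 + 2) / 6 = 4.00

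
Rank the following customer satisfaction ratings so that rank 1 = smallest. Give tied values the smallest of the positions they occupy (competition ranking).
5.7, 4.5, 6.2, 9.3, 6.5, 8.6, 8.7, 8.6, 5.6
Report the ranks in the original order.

Sorted (ascending): 4.5, 5.6, 5.7, 6.2, 6.5, 8.6, 8.6, 8.7, 9.3
The 2 values of 8.6 occupy positions 6–7 → each gets rank 6.

3, 1, 4, 9, 5, 6, 8, 6, 2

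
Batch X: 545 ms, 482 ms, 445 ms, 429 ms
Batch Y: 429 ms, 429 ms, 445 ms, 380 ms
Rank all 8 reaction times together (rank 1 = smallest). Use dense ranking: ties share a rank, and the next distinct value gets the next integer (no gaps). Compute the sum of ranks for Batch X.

Sorted (ascending): 380, 429, 429, 429, 445, 445, 482, 545
The 3 values of 429 share dense rank 2.
The 2 values of 445 share dense rank 3.
Remaining distinct values take the next consecutive integers.
Batch X values → pooled ranks: 545→5, 482→4, 445→3, 429→2
Rank sum = 5 + 4 + 3 + 2 = 14

14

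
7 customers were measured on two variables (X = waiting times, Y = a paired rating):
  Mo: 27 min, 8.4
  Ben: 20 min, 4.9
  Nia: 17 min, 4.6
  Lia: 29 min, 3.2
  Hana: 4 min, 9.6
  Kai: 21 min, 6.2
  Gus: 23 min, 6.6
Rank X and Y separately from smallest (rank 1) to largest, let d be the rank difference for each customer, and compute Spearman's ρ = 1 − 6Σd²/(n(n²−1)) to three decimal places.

-0.286

Ranks of variable 1: 6, 3, 2, 7, 1, 4, 5
Ranks of variable 2: 6, 3, 2, 1, 7, 4, 5
d = r₁ − r₂: 0, 0, 0, 6, -6, 0, 0
d²: 0, 0, 0, 36, 36, 0, 0; Σd² = 72
ρ = 1 − 6·72/(7·48) = 1 − 432/336 = -0.286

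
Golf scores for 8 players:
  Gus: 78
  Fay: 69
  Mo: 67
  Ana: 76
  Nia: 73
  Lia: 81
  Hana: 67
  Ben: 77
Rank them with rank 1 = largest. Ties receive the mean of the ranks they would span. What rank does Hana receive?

7.5

Sorted (descending): 81, 78, 77, 76, 73, 69, 67, 67
The 2 values of 67 occupy positions 7–8 → average rank (7+8)/2 = 7.5.
Hana has value 67 → rank 7.5.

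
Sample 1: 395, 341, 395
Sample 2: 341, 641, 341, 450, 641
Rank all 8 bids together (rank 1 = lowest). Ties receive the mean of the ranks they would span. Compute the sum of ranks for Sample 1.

Sorted (ascending): 341, 341, 341, 395, 395, 450, 641, 641
The 3 values of 341 occupy positions 1–3 → average rank 2.
The 2 values of 395 occupy positions 4–5 → average rank (4+5)/2 = 4.5.
The 2 values of 641 occupy positions 7–8 → average rank (7+8)/2 = 7.5.
Sample 1 values → pooled ranks: 395→4.5, 341→2, 395→4.5
Rank sum = 4.5 + 2 + 4.5 = 11

11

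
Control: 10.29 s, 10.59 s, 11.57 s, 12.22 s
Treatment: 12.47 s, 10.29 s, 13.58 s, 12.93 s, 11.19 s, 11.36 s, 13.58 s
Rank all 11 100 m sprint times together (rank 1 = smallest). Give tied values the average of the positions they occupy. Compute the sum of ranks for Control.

17.5

Sorted (ascending): 10.29, 10.29, 10.59, 11.19, 11.36, 11.57, 12.22, 12.47, 12.93, 13.58, 13.58
The 2 values of 10.29 occupy positions 1–2 → average rank (1+2)/2 = 1.5.
The 2 values of 13.58 occupy positions 10–11 → average rank (10+11)/2 = 10.5.
Control values → pooled ranks: 10.29→1.5, 10.59→3, 11.57→6, 12.22→7
Rank sum = 1.5 + 3 + 6 + 7 = 17.5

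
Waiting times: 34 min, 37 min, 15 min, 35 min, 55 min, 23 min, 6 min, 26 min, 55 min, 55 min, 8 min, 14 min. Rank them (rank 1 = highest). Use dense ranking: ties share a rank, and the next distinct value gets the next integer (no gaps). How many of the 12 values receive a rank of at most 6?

Sorted (descending): 55, 55, 55, 37, 35, 34, 26, 23, 15, 14, 8, 6
The 3 values of 55 share dense rank 1.
Remaining distinct values take the next consecutive integers.
Ranks ≤ 6: {1, 1, 1, 2, 3, 4, 5, 6} → 8 values.

8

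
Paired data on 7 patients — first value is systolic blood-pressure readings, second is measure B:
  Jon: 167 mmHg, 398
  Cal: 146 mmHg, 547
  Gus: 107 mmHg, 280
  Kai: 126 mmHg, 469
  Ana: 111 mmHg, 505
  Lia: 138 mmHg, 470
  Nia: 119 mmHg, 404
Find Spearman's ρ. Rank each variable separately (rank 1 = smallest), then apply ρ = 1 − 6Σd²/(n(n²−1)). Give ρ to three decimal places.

Ranks of variable 1: 7, 6, 1, 4, 2, 5, 3
Ranks of variable 2: 2, 7, 1, 4, 6, 5, 3
d = r₁ − r₂: 5, -1, 0, 0, -4, 0, 0
d²: 25, 1, 0, 0, 16, 0, 0; Σd² = 42
ρ = 1 − 6·42/(7·48) = 1 − 252/336 = 0.250

0.250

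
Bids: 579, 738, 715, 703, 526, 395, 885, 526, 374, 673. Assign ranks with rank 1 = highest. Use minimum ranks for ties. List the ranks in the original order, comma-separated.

6, 2, 3, 4, 7, 9, 1, 7, 10, 5

Sorted (descending): 885, 738, 715, 703, 673, 579, 526, 526, 395, 374
The 2 values of 526 occupy positions 7–8 → each gets rank 7.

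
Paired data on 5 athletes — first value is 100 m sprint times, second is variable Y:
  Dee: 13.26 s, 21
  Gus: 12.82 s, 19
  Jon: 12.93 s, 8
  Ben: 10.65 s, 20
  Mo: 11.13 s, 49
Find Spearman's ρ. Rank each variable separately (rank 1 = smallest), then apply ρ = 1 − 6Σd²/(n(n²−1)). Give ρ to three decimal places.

Ranks of variable 1: 5, 3, 4, 1, 2
Ranks of variable 2: 4, 2, 1, 3, 5
d = r₁ − r₂: 1, 1, 3, -2, -3
d²: 1, 1, 9, 4, 9; Σd² = 24
ρ = 1 − 6·24/(5·24) = 1 − 144/120 = -0.200

-0.200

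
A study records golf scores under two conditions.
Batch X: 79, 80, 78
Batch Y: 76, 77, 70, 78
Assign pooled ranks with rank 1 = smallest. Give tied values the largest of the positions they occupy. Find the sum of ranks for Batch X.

Sorted (ascending): 70, 76, 77, 78, 78, 79, 80
The 2 values of 78 occupy positions 4–5 → each gets rank 5.
Batch X values → pooled ranks: 79→6, 80→7, 78→5
Rank sum = 6 + 7 + 5 = 18

18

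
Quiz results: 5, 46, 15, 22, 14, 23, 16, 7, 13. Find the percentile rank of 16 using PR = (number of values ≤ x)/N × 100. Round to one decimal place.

66.7

N = 9.
Strictly below 16: 5. Equal to 16: 1.
PR = 6/9 × 100 = 66.7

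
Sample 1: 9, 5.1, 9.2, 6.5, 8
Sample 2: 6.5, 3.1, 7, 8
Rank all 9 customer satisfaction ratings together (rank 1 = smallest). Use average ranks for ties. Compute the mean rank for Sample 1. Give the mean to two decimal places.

5.80

Sorted (ascending): 3.1, 5.1, 6.5, 6.5, 7, 8, 8, 9, 9.2
The 2 values of 6.5 occupy positions 3–4 → average rank (3+4)/2 = 3.5.
The 2 values of 8 occupy positions 6–7 → average rank (6+7)/2 = 6.5.
Sample 1 values → pooled ranks: 9→8, 5.1→2, 9.2→9, 6.5→3.5, 8→6.5
Mean rank = (8 + 2 + 9 + 3.5 + 6.5) / 5 = 5.80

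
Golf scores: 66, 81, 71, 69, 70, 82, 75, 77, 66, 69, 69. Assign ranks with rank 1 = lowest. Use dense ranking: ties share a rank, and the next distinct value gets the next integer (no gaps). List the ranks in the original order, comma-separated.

Sorted (ascending): 66, 66, 69, 69, 69, 70, 71, 75, 77, 81, 82
The 2 values of 66 share dense rank 1.
The 3 values of 69 share dense rank 2.
Remaining distinct values take the next consecutive integers.

1, 7, 4, 2, 3, 8, 5, 6, 1, 2, 2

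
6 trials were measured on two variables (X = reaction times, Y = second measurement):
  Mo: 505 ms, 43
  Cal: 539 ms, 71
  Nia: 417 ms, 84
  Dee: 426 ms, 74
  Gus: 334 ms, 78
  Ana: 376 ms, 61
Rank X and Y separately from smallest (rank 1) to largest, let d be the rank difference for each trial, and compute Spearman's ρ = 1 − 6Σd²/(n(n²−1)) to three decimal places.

Ranks of variable 1: 5, 6, 3, 4, 1, 2
Ranks of variable 2: 1, 3, 6, 4, 5, 2
d = r₁ − r₂: 4, 3, -3, 0, -4, 0
d²: 16, 9, 9, 0, 16, 0; Σd² = 50
ρ = 1 − 6·50/(6·35) = 1 − 300/210 = -0.429

-0.429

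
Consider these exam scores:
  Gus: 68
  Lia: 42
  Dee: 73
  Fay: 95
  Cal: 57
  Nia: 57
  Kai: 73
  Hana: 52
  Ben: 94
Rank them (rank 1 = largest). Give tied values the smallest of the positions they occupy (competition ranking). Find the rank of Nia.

6

Sorted (descending): 95, 94, 73, 73, 68, 57, 57, 52, 42
The 2 values of 73 occupy positions 3–4 → each gets rank 3.
The 2 values of 57 occupy positions 6–7 → each gets rank 6.
Nia has value 57 → rank 6.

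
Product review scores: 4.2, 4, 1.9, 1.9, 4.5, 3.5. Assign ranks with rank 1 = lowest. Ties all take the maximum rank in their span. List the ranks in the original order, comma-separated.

Sorted (ascending): 1.9, 1.9, 3.5, 4, 4.2, 4.5
The 2 values of 1.9 occupy positions 1–2 → each gets rank 2.

5, 4, 2, 2, 6, 3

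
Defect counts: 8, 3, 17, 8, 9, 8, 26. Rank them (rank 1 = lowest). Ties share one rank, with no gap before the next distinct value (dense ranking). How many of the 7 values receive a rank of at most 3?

5

Sorted (ascending): 3, 8, 8, 8, 9, 17, 26
The 3 values of 8 share dense rank 2.
Remaining distinct values take the next consecutive integers.
Ranks ≤ 3: {1, 2, 2, 2, 3} → 5 values.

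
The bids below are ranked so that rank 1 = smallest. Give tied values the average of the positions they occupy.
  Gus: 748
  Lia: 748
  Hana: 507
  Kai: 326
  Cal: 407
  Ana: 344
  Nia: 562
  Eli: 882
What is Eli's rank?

8

Sorted (ascending): 326, 344, 407, 507, 562, 748, 748, 882
The 2 values of 748 occupy positions 6–7 → average rank (6+7)/2 = 6.5.
Eli has value 882 → rank 8.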